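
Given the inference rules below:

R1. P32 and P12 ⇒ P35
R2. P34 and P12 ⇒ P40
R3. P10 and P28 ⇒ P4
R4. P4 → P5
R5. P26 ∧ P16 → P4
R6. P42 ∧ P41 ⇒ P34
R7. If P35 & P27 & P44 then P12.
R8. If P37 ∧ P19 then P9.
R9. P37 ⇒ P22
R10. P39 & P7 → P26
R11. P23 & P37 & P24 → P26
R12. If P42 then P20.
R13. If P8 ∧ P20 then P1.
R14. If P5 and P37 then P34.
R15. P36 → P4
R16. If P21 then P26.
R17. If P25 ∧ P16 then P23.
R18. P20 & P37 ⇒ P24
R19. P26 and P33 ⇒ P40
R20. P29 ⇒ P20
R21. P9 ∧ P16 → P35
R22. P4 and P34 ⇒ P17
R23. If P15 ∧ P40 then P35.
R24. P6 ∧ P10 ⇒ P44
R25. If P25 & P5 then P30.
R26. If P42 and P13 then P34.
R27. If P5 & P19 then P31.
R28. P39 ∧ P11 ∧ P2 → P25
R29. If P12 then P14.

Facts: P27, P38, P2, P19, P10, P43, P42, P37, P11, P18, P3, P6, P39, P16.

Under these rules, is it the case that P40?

Yes

P9  (by R8: P37, P19)
P20  (by R12: P42)
P24  (by R18: P20, P37)
P35  (by R21: P9, P16)
P44  (by R24: P6, P10)
P25  (by R28: P39, P11, P2)
P12  (by R7: P35, P27, P44)
P23  (by R17: P25, P16)
P26  (by R11: P23, P37, P24)
P4  (by R5: P26, P16)
P5  (by R4: P4)
P34  (by R14: P5, P37)
P40  (by R2: P34, P12)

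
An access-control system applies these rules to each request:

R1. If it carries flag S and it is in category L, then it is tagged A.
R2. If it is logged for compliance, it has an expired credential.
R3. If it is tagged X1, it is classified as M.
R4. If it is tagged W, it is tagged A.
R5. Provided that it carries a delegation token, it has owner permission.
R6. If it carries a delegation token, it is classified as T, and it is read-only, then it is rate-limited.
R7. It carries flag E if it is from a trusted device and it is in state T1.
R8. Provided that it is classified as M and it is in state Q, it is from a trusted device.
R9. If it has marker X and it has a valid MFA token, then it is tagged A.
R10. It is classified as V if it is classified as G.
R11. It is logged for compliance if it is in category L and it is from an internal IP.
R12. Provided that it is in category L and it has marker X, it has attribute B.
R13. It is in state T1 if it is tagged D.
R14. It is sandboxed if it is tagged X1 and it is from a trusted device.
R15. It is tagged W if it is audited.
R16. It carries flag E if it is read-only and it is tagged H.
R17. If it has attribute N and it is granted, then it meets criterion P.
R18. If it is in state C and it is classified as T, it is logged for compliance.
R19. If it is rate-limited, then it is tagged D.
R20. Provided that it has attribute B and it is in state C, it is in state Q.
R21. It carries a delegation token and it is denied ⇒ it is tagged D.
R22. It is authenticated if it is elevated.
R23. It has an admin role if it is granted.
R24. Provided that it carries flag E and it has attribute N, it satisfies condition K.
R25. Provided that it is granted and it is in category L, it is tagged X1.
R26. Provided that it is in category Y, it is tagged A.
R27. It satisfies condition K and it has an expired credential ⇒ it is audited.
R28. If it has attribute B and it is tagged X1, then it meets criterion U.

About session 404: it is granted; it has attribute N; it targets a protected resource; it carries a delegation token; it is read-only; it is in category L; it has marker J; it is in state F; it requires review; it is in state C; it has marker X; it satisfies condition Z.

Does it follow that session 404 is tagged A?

No

Forward chaining from the given facts derives: has owner permission, has attribute B, meets criterion P, is in state Q, has an admin role, is tagged X1, meets criterion U, is classified as M, is from a trusted device, is sandboxed.
Rules concluding "it is tagged A": R1 needs "it carries flag S"; R4 needs "it is tagged W"; R9 needs "it has a valid MFA token"; R26 needs "it is in category Y" — none of these are established.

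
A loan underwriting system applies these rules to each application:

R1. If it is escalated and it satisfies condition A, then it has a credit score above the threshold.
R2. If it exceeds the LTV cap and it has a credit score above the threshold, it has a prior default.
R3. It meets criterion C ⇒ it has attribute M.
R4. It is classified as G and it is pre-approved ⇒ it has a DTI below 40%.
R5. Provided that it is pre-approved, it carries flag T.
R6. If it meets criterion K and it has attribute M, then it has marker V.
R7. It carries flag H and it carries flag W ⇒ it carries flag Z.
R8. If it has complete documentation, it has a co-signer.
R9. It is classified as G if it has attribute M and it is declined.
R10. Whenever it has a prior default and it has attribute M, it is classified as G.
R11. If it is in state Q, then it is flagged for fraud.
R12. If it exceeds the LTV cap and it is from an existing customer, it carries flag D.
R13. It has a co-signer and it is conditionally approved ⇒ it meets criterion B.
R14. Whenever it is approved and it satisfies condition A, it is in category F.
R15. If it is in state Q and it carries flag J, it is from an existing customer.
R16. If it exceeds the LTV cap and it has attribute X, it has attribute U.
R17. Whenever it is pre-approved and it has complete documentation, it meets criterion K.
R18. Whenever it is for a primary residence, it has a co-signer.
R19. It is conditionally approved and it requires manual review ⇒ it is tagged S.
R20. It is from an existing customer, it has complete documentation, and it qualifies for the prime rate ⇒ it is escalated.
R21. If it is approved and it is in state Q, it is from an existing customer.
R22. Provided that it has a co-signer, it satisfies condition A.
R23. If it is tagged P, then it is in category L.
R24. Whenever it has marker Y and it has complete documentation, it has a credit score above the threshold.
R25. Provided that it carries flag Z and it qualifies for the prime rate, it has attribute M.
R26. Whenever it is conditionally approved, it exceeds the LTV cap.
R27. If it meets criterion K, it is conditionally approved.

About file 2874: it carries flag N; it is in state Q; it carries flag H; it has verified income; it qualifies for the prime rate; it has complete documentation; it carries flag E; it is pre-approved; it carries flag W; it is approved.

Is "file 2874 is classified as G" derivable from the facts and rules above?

By R7 (it carries flag H, it carries flag W): it carries flag Z.
By R8 (it has complete documentation): it has a co-signer.
By R17 (it is pre-approved, it has complete documentation): it meets criterion K.
By R21 (it is approved, it is in state Q): it is from an existing customer.
By R22 (it has a co-signer): it satisfies condition A.
By R25 (it carries flag Z, it qualifies for the prime rate): it has attribute M.
By R27 (it meets criterion K): it is conditionally approved.
By R20 (it is from an existing customer, it has complete documentation, it qualifies for the prime rate): it is escalated.
By R26 (it is conditionally approved): it exceeds the LTV cap.
By R1 (it is escalated, it satisfies condition A): it has a credit score above the threshold.
By R2 (it exceeds the LTV cap, it has a credit score above the threshold): it has a prior default.
By R10 (it has a prior default, it has attribute M): it is classified as G.

Yes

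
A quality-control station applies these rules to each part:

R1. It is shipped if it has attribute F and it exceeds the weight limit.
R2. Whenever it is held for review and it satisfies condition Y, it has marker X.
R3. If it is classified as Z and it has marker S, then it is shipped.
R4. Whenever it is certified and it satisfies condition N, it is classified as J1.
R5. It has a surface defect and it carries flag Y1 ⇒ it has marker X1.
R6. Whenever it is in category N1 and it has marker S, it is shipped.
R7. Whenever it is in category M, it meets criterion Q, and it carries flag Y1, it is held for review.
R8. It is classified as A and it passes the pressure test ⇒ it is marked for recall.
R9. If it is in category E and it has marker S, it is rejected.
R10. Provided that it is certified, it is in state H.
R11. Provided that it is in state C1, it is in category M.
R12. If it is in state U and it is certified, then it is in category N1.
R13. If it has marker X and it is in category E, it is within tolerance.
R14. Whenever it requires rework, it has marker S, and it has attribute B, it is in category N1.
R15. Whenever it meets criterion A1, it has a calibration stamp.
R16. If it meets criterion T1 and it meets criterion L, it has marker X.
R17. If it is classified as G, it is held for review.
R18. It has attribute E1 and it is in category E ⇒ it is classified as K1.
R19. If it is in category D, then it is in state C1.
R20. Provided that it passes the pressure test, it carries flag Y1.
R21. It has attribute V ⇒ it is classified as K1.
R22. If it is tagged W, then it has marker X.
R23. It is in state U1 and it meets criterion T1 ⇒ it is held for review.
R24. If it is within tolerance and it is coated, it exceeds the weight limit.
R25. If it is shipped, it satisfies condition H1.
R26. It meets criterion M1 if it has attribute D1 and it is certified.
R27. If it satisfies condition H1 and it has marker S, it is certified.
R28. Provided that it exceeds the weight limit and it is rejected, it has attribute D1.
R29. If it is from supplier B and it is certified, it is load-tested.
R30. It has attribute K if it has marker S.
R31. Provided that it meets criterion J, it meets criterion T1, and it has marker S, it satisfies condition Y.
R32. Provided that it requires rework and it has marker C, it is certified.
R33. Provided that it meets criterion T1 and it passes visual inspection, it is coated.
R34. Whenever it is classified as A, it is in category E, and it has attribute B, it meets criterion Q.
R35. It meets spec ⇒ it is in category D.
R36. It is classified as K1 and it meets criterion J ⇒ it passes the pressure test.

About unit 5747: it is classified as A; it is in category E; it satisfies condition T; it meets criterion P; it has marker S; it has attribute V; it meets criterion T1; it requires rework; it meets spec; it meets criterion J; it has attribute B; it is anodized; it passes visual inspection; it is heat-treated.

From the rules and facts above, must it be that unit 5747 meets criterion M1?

By R9 (it is in category E, it has marker S): it is rejected.
By R14 (it requires rework, it has marker S, it has attribute B): it is in category N1.
By R21 (it has attribute V): it is classified as K1.
By R31 (it meets criterion J, it meets criterion T1, it has marker S): it satisfies condition Y.
By R33 (it meets criterion T1, it passes visual inspection): it is coated.
By R34 (it is classified as A, it is in category E, it has attribute B): it meets criterion Q.
By R35 (it meets spec): it is in category D.
By R36 (it is classified as K1, it meets criterion J): it passes the pressure test.
By R6 (it is in category N1, it has marker S): it is shipped.
By R19 (it is in category D): it is in state C1.
By R20 (it passes the pressure test): it carries flag Y1.
By R25 (it is shipped): it satisfies condition H1.
By R27 (it satisfies condition H1, it has marker S): it is certified.
By R11 (it is in state C1): it is in category M.
By R7 (it is in category M, it meets criterion Q, it carries flag Y1): it is held for review.
By R2 (it is held for review, it satisfies condition Y): it has marker X.
By R13 (it has marker X, it is in category E): it is within tolerance.
By R24 (it is within tolerance, it is coated): it exceeds the weight limit.
By R28 (it exceeds the weight limit, it is rejected): it has attribute D1.
By R26 (it has attribute D1, it is certified): it meets criterion M1.

Yes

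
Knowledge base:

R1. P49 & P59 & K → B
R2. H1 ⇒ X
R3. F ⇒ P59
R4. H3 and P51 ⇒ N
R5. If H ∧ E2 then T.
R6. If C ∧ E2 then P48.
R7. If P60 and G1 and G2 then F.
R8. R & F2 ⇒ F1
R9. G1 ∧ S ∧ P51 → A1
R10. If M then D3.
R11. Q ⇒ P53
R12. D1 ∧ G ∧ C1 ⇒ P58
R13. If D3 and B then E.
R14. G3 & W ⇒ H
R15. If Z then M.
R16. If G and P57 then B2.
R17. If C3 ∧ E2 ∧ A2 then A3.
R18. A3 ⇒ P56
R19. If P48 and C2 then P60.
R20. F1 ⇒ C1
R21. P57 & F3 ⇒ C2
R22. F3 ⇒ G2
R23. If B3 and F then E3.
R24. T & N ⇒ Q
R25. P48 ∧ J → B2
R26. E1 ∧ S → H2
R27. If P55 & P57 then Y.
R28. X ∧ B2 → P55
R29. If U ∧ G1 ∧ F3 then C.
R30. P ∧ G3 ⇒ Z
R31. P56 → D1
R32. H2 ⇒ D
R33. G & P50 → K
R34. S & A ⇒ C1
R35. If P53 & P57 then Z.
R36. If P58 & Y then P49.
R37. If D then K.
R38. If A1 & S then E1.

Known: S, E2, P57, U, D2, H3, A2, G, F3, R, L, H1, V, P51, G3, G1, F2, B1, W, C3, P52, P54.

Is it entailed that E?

X  (by R2: H1)
N  (by R4: H3, P51)
F1  (by R8: R, F2)
A1  (by R9: G1, S, P51)
H  (by R14: G3, W)
B2  (by R16: G, P57)
A3  (by R17: C3, E2, A2)
P56  (by R18: A3)
C1  (by R20: F1)
C2  (by R21: P57, F3)
G2  (by R22: F3)
P55  (by R28: X, B2)
C  (by R29: U, G1, F3)
D1  (by R31: P56)
E1  (by R38: A1, S)
T  (by R5: H, E2)
P48  (by R6: C, E2)
P58  (by R12: D1, G, C1)
P60  (by R19: P48, C2)
Q  (by R24: T, N)
H2  (by R26: E1, S)
Y  (by R27: P55, P57)
D  (by R32: H2)
P49  (by R36: P58, Y)
K  (by R37: D)
F  (by R7: P60, G1, G2)
P53  (by R11: Q)
Z  (by R35: P53, P57)
P59  (by R3: F)
M  (by R15: Z)
B  (by R1: P49, P59, K)
D3  (by R10: M)
E  (by R13: D3, B)

Yes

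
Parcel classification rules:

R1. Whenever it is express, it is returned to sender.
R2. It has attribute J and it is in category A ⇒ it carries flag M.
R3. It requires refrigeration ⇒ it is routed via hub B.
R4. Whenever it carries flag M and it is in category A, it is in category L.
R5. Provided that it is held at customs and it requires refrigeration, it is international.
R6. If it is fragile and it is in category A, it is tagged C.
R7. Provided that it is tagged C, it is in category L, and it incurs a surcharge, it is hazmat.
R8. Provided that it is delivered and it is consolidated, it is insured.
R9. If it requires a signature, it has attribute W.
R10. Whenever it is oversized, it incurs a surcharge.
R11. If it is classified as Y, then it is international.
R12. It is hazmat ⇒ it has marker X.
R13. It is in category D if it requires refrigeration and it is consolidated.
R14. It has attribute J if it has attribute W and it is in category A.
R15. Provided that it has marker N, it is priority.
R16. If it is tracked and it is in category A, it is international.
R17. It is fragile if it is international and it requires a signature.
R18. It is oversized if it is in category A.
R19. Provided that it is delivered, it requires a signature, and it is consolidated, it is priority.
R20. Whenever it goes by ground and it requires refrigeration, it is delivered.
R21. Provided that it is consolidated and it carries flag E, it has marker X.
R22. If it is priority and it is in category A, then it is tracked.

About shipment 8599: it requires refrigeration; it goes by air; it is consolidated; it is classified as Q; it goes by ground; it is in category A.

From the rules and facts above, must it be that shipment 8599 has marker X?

No

Forward chaining from the given facts derives: is routed via hub B, is in category D, is oversized, is delivered, is insured, incurs a surcharge.
Rules concluding "it has marker X": R12 needs "it is hazmat"; R21 needs "it carries flag E" — none of these are established.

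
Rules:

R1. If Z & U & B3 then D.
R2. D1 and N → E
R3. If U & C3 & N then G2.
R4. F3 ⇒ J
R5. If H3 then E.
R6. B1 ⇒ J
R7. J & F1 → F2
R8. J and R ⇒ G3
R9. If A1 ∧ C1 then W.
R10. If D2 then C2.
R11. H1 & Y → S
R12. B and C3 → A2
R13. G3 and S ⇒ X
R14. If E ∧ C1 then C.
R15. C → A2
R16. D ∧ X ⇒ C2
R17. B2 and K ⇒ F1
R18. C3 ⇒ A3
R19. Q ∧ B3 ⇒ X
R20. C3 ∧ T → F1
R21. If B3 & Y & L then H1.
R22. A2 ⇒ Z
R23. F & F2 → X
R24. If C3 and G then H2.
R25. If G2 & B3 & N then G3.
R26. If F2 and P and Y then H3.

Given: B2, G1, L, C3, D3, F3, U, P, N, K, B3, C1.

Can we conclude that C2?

No

Forward chaining from the given facts derives: G2, J, F1, A3, G3, F2.
Rules concluding C2: R10 needs D2; R16 needs D — none of these are established.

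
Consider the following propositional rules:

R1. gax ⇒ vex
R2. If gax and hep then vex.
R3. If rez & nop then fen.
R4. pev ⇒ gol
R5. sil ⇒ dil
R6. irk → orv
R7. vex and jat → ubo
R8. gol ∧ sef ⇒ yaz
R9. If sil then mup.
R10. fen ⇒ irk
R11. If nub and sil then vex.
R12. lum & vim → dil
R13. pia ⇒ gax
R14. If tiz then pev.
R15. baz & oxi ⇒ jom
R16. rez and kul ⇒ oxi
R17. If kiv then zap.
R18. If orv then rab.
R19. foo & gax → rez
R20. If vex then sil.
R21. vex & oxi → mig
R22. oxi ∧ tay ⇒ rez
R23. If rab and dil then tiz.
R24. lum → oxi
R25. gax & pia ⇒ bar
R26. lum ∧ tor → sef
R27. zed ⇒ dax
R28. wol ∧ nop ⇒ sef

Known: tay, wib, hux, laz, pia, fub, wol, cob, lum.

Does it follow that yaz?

Forward chaining from the given facts derives: gax, oxi, bar, vex, sil, mig, rez, dil, mup.
The only rule concluding yaz is R8, which needs gol; that is never established.

No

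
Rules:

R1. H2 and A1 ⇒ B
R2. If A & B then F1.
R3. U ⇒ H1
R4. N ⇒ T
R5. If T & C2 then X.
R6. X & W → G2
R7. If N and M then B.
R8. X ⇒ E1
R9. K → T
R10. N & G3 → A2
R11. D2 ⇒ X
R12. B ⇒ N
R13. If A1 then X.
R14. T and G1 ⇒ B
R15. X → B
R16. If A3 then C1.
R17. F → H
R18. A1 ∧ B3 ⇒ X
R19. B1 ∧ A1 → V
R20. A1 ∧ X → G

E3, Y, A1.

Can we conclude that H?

No

Forward chaining from the given facts derives: X, B, G, E1, N, T.
The only rule concluding H is R17, which needs F; that is never established.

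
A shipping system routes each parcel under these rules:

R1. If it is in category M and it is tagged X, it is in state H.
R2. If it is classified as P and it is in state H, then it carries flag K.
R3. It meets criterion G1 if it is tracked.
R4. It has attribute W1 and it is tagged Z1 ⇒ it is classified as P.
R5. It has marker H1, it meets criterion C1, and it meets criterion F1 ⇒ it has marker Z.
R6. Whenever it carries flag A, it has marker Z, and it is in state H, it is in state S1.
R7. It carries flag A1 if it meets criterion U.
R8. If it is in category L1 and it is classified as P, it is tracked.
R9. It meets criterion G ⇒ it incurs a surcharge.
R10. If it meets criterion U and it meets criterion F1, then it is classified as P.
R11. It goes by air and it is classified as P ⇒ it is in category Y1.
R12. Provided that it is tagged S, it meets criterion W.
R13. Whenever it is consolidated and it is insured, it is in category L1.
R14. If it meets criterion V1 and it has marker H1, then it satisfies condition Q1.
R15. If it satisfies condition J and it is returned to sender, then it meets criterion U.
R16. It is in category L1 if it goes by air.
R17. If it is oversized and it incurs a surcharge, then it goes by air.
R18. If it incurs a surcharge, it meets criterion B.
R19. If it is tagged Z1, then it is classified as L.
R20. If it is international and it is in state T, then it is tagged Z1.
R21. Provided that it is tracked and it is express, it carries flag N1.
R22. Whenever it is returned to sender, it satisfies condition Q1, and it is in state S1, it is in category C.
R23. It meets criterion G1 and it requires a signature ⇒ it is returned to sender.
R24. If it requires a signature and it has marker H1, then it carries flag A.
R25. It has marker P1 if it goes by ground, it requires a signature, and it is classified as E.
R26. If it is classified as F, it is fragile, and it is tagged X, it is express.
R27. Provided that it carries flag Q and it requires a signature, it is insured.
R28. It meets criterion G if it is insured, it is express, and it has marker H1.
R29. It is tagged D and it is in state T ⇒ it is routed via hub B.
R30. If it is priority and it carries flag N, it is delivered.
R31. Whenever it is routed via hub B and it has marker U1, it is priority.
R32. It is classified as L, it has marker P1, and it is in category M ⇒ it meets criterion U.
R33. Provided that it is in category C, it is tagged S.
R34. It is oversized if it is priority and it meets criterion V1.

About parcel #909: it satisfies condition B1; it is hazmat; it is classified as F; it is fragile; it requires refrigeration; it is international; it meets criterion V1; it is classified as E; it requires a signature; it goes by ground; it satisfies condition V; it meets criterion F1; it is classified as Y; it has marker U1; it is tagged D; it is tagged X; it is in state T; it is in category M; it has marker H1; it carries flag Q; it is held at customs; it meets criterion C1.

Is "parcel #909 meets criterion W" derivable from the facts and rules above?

By R1 (it is in category M, it is tagged X): it is in state H.
By R5 (it has marker H1, it meets criterion C1, it meets criterion F1): it has marker Z.
By R14 (it meets criterion V1, it has marker H1): it satisfies condition Q1.
By R20 (it is international, it is in state T): it is tagged Z1.
By R24 (it requires a signature, it has marker H1): it carries flag A.
By R25 (it goes by ground, it requires a signature, it is classified as E): it has marker P1.
By R26 (it is classified as F, it is fragile, it is tagged X): it is express.
By R27 (it carries flag Q, it requires a signature): it is insured.
By R28 (it is insured, it is express, it has marker H1): it meets criterion G.
By R29 (it is tagged D, it is in state T): it is routed via hub B.
By R31 (it is routed via hub B, it has marker U1): it is priority.
By R34 (it is priority, it meets criterion V1): it is oversized.
By R6 (it carries flag A, it has marker Z, it is in state H): it is in state S1.
By R9 (it meets criterion G): it incurs a surcharge.
By R17 (it is oversized, it incurs a surcharge): it goes by air.
By R19 (it is tagged Z1): it is classified as L.
By R32 (it is classified as L, it has marker P1, it is in category M): it meets criterion U.
By R10 (it meets criterion U, it meets criterion F1): it is classified as P.
By R16 (it goes by air): it is in category L1.
By R8 (it is in category L1, it is classified as P): it is tracked.
By R3 (it is tracked): it meets criterion G1.
By R23 (it meets criterion G1, it requires a signature): it is returned to sender.
By R22 (it is returned to sender, it satisfies condition Q1, it is in state S1): it is in category C.
By R33 (it is in category C): it is tagged S.
By R12 (it is tagged S): it meets criterion W.

Yes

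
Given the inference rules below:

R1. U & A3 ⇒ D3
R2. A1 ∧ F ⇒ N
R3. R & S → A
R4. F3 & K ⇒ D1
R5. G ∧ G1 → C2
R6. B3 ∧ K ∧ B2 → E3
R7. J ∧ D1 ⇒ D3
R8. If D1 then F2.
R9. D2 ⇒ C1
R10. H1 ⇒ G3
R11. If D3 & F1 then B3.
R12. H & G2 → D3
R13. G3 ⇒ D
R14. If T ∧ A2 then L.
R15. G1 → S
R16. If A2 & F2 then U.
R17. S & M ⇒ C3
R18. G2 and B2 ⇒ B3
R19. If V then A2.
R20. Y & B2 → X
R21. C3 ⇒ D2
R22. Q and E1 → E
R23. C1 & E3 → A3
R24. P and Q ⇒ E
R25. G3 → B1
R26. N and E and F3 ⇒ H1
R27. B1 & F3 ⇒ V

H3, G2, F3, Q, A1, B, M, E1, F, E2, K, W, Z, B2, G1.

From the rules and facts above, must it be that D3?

Yes

N  (by R2: A1, F)
D1  (by R4: F3, K)
F2  (by R8: D1)
S  (by R15: G1)
C3  (by R17: S, M)
B3  (by R18: G2, B2)
D2  (by R21: C3)
E  (by R22: Q, E1)
H1  (by R26: N, E, F3)
E3  (by R6: B3, K, B2)
C1  (by R9: D2)
G3  (by R10: H1)
A3  (by R23: C1, E3)
B1  (by R25: G3)
V  (by R27: B1, F3)
A2  (by R19: V)
U  (by R16: A2, F2)
D3  (by R1: U, A3)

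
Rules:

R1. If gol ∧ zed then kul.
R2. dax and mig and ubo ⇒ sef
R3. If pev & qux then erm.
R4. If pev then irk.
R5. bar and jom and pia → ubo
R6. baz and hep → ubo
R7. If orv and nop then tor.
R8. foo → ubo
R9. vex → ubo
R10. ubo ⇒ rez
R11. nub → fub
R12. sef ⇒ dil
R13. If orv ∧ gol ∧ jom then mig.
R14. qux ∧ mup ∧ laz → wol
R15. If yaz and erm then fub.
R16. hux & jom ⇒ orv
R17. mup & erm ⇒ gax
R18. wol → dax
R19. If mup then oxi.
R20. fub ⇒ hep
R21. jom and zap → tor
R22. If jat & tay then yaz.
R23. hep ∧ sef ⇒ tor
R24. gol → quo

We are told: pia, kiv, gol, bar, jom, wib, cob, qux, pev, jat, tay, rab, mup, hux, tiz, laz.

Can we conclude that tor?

erm  (by R3: pev, qux)
ubo  (by R5: bar, jom, pia)
wol  (by R14: qux, mup, laz)
orv  (by R16: hux, jom)
dax  (by R18: wol)
yaz  (by R22: jat, tay)
mig  (by R13: orv, gol, jom)
fub  (by R15: yaz, erm)
hep  (by R20: fub)
sef  (by R2: dax, mig, ubo)
tor  (by R23: hep, sef)

Yes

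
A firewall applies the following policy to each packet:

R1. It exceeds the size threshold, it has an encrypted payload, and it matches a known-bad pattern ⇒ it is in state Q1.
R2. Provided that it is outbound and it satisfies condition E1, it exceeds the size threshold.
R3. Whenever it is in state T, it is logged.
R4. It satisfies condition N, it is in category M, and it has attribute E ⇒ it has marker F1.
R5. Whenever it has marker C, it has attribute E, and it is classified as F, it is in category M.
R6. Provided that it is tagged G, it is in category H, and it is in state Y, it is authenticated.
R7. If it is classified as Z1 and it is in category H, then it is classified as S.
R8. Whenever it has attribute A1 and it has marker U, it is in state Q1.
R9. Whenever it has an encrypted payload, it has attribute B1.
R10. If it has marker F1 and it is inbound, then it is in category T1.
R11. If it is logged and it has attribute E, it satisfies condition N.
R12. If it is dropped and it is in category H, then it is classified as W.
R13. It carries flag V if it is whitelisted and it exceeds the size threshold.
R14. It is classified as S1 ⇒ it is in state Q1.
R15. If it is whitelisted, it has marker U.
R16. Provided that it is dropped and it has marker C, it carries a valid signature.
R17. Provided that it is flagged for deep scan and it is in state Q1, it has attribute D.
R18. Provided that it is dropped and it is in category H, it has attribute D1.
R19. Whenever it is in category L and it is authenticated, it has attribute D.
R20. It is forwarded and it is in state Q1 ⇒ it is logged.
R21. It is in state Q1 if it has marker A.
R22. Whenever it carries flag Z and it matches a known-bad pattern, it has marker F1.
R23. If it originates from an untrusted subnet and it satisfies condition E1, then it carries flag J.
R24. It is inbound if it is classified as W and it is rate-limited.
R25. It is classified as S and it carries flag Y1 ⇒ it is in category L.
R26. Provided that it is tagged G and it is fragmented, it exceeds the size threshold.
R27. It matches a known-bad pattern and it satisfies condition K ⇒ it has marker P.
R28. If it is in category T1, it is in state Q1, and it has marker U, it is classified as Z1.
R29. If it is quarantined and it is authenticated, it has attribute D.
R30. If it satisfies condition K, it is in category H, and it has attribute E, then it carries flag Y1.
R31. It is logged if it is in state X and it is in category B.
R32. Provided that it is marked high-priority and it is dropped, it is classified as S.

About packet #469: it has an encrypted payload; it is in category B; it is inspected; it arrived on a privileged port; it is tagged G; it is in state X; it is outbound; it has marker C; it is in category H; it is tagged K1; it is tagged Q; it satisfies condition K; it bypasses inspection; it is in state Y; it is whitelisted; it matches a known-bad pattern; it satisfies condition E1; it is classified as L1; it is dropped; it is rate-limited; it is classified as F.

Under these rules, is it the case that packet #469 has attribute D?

Forward chaining from the given facts derives: exceeds the size threshold, is authenticated, has attribute B1, is classified as W, carries flag V, has marker U, carries a valid signature, has attribute D1, is inbound, has marker P, is logged, is in state Q1.
Rules concluding "it has attribute D": R17 needs "it is flagged for deep scan"; R19 needs "it is in category L"; R29 needs "it is quarantined" — none of these are established.

No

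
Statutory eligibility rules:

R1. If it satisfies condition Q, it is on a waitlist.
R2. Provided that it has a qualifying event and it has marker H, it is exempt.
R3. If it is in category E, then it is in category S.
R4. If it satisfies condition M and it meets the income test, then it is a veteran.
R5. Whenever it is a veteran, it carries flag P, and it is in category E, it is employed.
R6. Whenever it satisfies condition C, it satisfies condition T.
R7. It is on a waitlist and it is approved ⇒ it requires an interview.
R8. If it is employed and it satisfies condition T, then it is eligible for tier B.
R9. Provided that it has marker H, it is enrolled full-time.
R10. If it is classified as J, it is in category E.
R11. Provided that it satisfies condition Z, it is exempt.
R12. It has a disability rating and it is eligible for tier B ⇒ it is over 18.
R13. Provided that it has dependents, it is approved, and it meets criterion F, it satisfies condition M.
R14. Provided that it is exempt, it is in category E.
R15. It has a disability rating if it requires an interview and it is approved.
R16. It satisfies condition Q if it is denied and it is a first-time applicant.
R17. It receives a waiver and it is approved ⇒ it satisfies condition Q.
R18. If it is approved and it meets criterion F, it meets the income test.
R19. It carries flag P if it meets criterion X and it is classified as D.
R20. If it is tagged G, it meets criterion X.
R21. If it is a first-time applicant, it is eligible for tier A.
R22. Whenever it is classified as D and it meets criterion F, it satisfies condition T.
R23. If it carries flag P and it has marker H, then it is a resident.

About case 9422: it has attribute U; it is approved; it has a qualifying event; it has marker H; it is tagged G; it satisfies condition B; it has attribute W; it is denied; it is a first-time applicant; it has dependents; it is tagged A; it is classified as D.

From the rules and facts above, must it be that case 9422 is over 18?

Forward chaining from the given facts derives: is exempt, is enrolled full-time, is in category E, satisfies condition Q, meets criterion X, is eligible for tier A, is on a waitlist, is in category S, requires an interview, has a disability rating, carries flag P, is a resident.
The only rule concluding "it is over 18" is R12, which needs "it is eligible for tier B"; that is never established.

No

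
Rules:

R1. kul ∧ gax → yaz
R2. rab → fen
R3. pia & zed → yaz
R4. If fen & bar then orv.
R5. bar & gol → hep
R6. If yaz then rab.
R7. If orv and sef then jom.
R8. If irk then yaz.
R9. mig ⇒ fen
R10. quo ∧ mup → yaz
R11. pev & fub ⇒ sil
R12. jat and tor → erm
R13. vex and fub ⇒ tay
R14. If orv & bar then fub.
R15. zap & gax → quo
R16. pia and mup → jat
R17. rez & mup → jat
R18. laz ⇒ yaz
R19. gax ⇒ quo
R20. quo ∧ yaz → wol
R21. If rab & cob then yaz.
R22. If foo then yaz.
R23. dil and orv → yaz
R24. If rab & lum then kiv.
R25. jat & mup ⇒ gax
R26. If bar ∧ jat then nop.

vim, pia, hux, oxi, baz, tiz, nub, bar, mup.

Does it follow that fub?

jat  (by R16: pia, mup)
gax  (by R25: jat, mup)
quo  (by R19: gax)
yaz  (by R10: quo, mup)
rab  (by R6: yaz)
fen  (by R2: rab)
orv  (by R4: fen, bar)
fub  (by R14: orv, bar)

Yes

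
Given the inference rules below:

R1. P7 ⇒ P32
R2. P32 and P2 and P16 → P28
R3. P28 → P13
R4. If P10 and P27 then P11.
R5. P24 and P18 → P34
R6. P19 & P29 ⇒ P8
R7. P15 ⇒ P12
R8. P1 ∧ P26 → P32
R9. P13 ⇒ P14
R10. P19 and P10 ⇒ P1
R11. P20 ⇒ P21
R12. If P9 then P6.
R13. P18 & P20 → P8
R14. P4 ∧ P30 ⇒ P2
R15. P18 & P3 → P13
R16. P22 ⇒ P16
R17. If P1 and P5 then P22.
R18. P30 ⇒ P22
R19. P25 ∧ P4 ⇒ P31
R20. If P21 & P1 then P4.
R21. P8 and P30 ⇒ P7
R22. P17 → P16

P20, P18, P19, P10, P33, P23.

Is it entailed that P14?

No

Forward chaining from the given facts derives: P1, P21, P8, P4.
The only rule concluding P14 is R9, which needs P13; that is never established.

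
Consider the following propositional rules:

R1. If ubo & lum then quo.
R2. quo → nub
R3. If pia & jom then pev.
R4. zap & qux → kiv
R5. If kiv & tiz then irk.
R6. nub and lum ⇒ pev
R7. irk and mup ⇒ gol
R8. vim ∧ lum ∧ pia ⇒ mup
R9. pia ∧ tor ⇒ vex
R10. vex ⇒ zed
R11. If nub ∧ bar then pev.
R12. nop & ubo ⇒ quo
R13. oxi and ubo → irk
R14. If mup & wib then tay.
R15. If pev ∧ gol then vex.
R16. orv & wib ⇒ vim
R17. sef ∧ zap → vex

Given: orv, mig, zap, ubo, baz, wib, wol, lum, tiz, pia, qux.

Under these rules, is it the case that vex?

Yes

quo  (by R1: ubo, lum)
nub  (by R2: quo)
kiv  (by R4: zap, qux)
irk  (by R5: kiv, tiz)
pev  (by R6: nub, lum)
vim  (by R16: orv, wib)
mup  (by R8: vim, lum, pia)
gol  (by R7: irk, mup)
vex  (by R15: pev, gol)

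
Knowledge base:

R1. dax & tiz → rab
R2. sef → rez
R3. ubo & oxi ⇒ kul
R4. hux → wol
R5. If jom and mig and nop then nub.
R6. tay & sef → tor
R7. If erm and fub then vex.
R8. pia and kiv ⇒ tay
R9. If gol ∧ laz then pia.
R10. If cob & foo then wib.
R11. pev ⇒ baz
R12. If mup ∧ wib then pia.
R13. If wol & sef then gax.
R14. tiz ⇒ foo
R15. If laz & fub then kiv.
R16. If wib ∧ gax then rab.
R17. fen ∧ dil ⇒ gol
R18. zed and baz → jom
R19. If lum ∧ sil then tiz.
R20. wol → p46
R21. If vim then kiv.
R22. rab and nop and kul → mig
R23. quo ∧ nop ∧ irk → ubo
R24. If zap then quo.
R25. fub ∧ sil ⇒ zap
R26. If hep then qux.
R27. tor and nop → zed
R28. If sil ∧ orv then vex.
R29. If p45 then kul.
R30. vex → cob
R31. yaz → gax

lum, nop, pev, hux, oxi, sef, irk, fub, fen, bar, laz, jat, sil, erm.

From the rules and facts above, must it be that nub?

Forward chaining from the given facts derives: rez, wol, vex, baz, gax, kiv, tiz, p46, zap, cob, foo, quo, wib, rab, ubo, kul, mig.
The only rule concluding nub is R5, which needs jom; that is never established.

No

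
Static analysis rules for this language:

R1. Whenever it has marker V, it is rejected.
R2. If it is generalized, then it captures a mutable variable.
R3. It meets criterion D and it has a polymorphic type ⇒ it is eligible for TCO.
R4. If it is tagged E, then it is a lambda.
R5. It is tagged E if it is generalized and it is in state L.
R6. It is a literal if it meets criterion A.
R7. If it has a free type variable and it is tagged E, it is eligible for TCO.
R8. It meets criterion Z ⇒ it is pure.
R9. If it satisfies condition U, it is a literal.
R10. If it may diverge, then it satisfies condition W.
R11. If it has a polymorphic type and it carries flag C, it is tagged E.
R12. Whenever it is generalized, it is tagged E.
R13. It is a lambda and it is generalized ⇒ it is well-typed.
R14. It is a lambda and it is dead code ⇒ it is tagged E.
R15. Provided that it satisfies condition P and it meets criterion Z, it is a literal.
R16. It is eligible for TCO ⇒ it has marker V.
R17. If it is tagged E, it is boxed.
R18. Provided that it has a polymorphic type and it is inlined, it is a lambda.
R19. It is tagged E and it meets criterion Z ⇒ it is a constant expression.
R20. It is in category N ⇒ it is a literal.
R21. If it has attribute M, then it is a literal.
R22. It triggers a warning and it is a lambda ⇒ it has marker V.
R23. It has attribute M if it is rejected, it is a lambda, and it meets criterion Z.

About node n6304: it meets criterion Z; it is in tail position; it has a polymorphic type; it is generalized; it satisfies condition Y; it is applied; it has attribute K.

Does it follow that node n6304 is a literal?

Forward chaining from the given facts derives: captures a mutable variable, is pure, is tagged E, is boxed, is a constant expression, is a lambda, is well-typed.
Rules concluding "it is a literal": R6 needs "it meets criterion A"; R9 needs "it satisfies condition U"; R15 needs "it satisfies condition P"; R20 needs "it is in category N"; R21 needs "it has attribute M" — none of these are established.

No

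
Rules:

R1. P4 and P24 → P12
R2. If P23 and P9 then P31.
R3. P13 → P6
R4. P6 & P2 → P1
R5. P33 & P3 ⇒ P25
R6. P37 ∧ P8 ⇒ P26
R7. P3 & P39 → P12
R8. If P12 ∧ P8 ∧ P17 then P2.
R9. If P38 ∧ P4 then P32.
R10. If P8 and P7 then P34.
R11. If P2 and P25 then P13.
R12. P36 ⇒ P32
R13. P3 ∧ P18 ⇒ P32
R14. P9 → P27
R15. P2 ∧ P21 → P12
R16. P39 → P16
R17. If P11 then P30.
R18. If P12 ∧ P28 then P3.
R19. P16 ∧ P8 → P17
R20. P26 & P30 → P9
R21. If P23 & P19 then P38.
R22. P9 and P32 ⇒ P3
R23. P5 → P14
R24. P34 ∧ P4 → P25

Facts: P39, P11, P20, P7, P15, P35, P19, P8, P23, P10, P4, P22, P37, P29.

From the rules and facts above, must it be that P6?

P26  (by R6: P37, P8)
P34  (by R10: P8, P7)
P16  (by R16: P39)
P30  (by R17: P11)
P17  (by R19: P16, P8)
P9  (by R20: P26, P30)
P38  (by R21: P23, P19)
P25  (by R24: P34, P4)
P32  (by R9: P38, P4)
P3  (by R22: P9, P32)
P12  (by R7: P3, P39)
P2  (by R8: P12, P8, P17)
P13  (by R11: P2, P25)
P6  (by R3: P13)

Yes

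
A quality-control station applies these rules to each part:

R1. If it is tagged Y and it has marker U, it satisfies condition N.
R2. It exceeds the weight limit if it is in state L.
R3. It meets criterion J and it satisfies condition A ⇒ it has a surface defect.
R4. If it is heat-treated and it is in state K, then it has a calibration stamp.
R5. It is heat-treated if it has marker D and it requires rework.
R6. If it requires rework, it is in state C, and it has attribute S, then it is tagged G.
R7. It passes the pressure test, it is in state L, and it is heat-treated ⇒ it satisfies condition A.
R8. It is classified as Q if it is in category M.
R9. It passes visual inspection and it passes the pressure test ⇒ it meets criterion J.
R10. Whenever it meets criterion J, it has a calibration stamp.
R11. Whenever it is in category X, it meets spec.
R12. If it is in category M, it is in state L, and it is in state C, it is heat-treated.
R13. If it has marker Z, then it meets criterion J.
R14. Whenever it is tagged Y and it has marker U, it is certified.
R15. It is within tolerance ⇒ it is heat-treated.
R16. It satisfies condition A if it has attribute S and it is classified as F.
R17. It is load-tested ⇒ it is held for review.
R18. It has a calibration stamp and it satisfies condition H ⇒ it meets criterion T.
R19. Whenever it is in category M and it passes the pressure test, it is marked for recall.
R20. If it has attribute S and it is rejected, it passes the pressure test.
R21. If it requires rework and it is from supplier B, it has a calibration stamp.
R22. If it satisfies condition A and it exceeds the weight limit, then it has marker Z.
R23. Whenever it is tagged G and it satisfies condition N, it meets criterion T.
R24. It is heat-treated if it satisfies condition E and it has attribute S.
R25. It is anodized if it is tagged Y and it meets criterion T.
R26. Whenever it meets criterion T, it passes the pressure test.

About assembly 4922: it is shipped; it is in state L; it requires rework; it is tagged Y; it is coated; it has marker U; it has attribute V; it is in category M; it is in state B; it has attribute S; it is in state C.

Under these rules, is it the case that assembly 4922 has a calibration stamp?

By R1 (it is tagged Y, it has marker U): it satisfies condition N.
By R2 (it is in state L): it exceeds the weight limit.
By R6 (it requires rework, it is in state C, it has attribute S): it is tagged G.
By R12 (it is in category M, it is in state L, it is in state C): it is heat-treated.
By R23 (it is tagged G, it satisfies condition N): it meets criterion T.
By R26 (it meets criterion T): it passes the pressure test.
By R7 (it passes the pressure test, it is in state L, it is heat-treated): it satisfies condition A.
By R22 (it satisfies condition A, it exceeds the weight limit): it has marker Z.
By R13 (it has marker Z): it meets criterion J.
By R10 (it meets criterion J): it has a calibration stamp.

Yes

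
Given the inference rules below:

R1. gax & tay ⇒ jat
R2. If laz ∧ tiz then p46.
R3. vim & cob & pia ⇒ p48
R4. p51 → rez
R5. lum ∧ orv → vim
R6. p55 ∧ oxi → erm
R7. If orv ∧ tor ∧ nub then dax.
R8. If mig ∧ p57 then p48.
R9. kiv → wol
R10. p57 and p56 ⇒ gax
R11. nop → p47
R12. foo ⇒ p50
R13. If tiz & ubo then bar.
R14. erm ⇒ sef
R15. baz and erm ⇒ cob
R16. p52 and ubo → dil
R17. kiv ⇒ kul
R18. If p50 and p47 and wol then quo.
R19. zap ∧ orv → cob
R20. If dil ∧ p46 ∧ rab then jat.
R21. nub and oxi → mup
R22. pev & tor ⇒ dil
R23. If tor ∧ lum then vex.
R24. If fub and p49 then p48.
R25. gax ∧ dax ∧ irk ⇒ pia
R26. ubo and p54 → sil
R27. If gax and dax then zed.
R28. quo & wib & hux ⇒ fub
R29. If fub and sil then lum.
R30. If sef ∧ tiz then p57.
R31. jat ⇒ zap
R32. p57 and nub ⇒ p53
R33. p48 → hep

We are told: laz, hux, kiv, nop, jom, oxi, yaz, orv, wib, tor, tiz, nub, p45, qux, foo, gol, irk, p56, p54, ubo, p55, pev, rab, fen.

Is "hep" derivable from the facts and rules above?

Yes

p46  (by R2: laz, tiz)
erm  (by R6: p55, oxi)
dax  (by R7: orv, tor, nub)
wol  (by R9: kiv)
p47  (by R11: nop)
p50  (by R12: foo)
sef  (by R14: erm)
quo  (by R18: p50, p47, wol)
dil  (by R22: pev, tor)
sil  (by R26: ubo, p54)
fub  (by R28: quo, wib, hux)
lum  (by R29: fub, sil)
p57  (by R30: sef, tiz)
vim  (by R5: lum, orv)
gax  (by R10: p57, p56)
jat  (by R20: dil, p46, rab)
pia  (by R25: gax, dax, irk)
zap  (by R31: jat)
cob  (by R19: zap, orv)
p48  (by R3: vim, cob, pia)
hep  (by R33: p48)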